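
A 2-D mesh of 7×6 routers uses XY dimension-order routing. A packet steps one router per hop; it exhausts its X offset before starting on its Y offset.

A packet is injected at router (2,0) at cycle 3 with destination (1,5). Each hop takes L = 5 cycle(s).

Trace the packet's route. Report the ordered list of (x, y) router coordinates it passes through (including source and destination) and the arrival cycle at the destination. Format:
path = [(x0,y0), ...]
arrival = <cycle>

path = [(2,0), (1,0), (1,1), (1,2), (1,3), (1,4), (1,5)]
arrival = 33

  0. router=(2,0) cycle=3 (inject)
  1. router=(1,0) cycle=8 dir=W
  2. router=(1,1) cycle=13 dir=N
  3. router=(1,2) cycle=18 dir=N
  4. router=(1,3) cycle=23 dir=N
  5. router=(1,4) cycle=28 dir=N
  6. router=(1,5) cycle=33 dir=N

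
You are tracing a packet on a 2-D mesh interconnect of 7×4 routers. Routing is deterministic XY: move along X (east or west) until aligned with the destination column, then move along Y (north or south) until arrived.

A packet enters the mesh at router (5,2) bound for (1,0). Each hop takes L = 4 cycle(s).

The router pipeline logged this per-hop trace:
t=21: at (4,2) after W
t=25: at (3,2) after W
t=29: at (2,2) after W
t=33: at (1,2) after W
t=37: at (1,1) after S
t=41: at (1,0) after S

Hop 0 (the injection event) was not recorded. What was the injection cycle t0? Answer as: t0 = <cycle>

t0 = 17

At hop 1 the cycle is 21; in general cyc_k = t0 + kL.
t0 = cyc[1] − L = 21 − 4 = 17.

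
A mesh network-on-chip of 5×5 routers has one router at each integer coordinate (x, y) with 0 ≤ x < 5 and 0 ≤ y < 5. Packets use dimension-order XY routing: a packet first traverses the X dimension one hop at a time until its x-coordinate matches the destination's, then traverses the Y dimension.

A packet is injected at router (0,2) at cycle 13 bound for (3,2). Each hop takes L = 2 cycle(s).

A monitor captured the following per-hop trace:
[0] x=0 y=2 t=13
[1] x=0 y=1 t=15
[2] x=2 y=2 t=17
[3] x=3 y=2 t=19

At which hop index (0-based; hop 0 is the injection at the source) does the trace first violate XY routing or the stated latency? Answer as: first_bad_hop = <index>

first_bad_hop = 1

  1: Δx=+0 Δy=-1 Δt=2 [BAD: Y-move but x=0≠3]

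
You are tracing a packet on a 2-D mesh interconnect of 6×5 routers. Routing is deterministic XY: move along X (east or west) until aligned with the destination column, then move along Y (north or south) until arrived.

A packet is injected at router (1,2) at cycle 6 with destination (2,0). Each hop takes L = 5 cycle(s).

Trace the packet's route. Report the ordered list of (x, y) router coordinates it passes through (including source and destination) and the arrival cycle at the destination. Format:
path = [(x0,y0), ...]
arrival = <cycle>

path = [(1,2), (2,2), (2,1), (2,0)]
arrival = 21

src (1,2)  cyc=6
E→(2,2)  cyc=11
S→(2,1)  cyc=16
S→(2,0)  cyc=21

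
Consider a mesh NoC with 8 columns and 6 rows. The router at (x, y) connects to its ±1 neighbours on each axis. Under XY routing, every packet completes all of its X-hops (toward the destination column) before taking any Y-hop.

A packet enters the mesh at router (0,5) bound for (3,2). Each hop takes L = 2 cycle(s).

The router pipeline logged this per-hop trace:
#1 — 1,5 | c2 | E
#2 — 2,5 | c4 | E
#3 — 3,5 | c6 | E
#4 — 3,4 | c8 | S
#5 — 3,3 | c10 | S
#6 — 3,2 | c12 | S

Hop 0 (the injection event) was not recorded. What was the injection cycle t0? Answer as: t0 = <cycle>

At hop 1 the cycle is 2; in general cyc_k = t0 + kL.
t0 = cyc[1] − L = 2 − 2 = 0.

t0 = 0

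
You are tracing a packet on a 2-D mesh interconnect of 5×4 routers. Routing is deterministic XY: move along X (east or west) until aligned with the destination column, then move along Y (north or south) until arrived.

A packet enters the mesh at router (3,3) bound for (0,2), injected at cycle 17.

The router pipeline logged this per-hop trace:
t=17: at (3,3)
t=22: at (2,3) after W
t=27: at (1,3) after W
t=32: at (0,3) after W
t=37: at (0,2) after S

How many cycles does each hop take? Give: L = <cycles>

Δcyc across hop 0→1: 22 − 17 = 5.
That increment is L by definition: L = 5.

L = 5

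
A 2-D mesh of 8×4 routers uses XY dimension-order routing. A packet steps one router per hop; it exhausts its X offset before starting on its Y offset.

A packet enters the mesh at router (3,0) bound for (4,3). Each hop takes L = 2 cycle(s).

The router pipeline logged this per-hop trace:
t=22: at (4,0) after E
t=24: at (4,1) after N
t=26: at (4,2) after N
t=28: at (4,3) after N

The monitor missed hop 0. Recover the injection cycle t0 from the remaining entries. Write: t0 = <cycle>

t0 = 20

The first recorded entry is hop 1 at cycle 22.
Subtract one hop: t0 = 22 − 2 = 20.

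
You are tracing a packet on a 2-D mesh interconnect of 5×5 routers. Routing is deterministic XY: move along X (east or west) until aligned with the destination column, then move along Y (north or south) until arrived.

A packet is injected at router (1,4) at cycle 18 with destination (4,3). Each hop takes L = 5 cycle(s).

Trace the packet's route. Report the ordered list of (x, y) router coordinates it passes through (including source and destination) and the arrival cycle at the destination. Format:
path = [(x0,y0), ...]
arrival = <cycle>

t=18: at (1,4)
t=23: at (2,4) after E
t=28: at (3,4) after E
t=33: at (4,4) after E
t=38: at (4,3) after S

path = [(1,4), (2,4), (3,4), (4,4), (4,3)]
arrival = 38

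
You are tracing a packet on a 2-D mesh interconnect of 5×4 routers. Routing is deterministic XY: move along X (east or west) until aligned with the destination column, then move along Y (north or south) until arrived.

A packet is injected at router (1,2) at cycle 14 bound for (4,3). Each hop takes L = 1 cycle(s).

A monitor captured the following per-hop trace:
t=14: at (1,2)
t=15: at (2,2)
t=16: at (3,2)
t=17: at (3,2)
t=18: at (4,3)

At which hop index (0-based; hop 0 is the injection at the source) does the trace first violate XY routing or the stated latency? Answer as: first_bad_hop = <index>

first_bad_hop = 3

[1] (+1,+0) / 1c ⇒ ok
[2] (+1,+0) / 1c ⇒ ok
[3] (+0,+0) / 1c ⇒ BAD: non-unit step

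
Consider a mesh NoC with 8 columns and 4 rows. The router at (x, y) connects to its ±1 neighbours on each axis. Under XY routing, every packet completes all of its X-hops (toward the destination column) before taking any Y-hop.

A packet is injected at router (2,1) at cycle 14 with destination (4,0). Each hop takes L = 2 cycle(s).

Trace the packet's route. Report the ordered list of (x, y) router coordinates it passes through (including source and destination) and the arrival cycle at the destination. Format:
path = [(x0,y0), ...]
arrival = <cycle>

t=14: at (2,1)
t=16: at (3,1) after E
t=18: at (4,1) after E
t=20: at (4,0) after S

path = [(2,1), (3,1), (4,1), (4,0)]
arrival = 20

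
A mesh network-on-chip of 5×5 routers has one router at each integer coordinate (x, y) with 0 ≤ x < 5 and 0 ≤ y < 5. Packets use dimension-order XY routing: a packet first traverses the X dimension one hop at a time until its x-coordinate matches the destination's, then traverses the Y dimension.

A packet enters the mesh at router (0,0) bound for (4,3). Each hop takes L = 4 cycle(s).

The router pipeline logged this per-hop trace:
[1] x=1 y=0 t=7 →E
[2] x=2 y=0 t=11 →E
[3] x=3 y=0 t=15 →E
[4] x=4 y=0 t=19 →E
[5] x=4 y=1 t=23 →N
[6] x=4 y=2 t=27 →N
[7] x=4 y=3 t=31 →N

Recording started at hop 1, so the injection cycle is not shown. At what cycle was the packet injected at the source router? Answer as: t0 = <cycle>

t0 = 3

Hop 1 reached at cycle 7; hop k is at t0 + k·L.
t0 = cyc[1] − L = 7 − 4 = 3.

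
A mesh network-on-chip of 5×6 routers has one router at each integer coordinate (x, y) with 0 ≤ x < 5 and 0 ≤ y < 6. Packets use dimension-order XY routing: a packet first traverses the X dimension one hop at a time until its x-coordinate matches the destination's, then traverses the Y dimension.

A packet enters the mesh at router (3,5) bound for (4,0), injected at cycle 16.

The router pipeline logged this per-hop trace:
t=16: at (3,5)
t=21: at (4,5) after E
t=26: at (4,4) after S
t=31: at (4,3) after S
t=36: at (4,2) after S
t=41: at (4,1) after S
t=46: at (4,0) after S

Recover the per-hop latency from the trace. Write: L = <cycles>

L = 5

Between hops 0 and 1 the cycle counter advances 21 − 16 = 5.
That increment is L by definition: L = 5.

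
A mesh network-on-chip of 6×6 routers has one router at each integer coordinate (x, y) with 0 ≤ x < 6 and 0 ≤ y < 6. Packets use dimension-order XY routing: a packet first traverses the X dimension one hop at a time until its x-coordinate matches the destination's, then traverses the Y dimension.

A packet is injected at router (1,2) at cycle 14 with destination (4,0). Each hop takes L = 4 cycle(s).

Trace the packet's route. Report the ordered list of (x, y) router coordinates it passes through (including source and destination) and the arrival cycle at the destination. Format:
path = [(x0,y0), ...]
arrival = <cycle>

src (1,2)  cyc=14
E→(2,2)  cyc=18
E→(3,2)  cyc=22
E→(4,2)  cyc=26
S→(4,1)  cyc=30
S→(4,0)  cyc=34

path = [(1,2), (2,2), (3,2), (4,2), (4,1), (4,0)]
arrival = 34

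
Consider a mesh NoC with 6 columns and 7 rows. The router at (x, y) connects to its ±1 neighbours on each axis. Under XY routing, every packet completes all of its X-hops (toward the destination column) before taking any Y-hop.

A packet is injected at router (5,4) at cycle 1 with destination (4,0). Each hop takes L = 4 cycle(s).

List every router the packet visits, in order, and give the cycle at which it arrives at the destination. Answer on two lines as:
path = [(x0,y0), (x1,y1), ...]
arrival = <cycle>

hop 0: (5,4) @ cyc 1
hop 1: (4,4) @ cyc 5  [W]
hop 2: (4,3) @ cyc 9  [S]
hop 3: (4,2) @ cyc 13  [S]
hop 4: (4,1) @ cyc 17  [S]
hop 5: (4,0) @ cyc 21  [S]

path = [(5,4), (4,4), (4,3), (4,2), (4,1), (4,0)]
arrival = 21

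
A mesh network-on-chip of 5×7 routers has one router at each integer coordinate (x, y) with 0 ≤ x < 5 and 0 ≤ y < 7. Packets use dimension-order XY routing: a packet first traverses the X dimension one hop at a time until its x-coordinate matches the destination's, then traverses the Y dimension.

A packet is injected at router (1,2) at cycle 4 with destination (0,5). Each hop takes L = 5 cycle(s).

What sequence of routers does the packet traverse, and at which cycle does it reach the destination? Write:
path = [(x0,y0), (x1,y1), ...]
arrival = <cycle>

t=4: at (1,2)
t=9: at (0,2) after W
t=14: at (0,3) after N
t=19: at (0,4) after N
t=24: at (0,5) after N

path = [(1,2), (0,2), (0,3), (0,4), (0,5)]
arrival = 24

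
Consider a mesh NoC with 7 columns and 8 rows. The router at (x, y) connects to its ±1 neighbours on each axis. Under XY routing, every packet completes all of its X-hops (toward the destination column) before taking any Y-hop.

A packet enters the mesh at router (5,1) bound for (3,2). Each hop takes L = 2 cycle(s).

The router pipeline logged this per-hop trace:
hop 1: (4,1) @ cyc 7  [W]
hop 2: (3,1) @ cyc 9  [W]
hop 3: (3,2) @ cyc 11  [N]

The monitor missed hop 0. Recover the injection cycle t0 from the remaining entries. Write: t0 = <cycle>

Hop 1 reached at cycle 7; hop k is at t0 + k·L.
Therefore t0 = 7 − L = 5.

t0 = 5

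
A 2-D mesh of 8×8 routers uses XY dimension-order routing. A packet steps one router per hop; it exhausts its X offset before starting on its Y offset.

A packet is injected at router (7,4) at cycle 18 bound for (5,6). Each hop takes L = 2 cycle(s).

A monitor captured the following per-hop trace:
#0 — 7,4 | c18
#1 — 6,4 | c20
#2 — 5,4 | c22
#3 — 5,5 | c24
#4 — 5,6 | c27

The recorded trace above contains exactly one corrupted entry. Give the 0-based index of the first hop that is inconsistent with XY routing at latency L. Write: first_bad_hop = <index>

first_bad_hop = 4

  1: Δx=-1 Δy=+0 Δt=2 [ok]
  2: Δx=-1 Δy=+0 Δt=2 [ok]
  3: Δx=+0 Δy=+1 Δt=2 [ok]
  4: Δx=+0 Δy=+1 Δt=3 [BAD: Δcyc=3≠L]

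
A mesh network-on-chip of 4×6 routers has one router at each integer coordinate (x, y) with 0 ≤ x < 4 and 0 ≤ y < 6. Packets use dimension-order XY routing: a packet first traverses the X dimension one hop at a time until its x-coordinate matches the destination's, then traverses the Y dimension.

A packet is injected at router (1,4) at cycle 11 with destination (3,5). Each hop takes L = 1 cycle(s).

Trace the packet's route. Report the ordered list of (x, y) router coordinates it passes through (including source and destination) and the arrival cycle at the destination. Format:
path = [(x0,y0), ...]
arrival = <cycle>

path = [(1,4), (2,4), (3,4), (3,5)]
arrival = 14

t=11: at (1,4)
t=12: at (2,4) after E
t=13: at (3,4) after E
t=14: at (3,5) after N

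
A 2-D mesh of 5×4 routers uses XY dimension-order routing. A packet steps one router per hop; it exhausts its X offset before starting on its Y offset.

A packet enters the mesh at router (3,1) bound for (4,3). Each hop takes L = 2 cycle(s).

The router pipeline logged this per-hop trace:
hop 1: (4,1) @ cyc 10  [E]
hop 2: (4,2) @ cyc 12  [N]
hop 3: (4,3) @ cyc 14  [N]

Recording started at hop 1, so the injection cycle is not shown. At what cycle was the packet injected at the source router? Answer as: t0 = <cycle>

At hop 1 the cycle is 10; in general cyc_k = t0 + kL.
t0 = cyc[1] − L = 10 − 2 = 8.

t0 = 8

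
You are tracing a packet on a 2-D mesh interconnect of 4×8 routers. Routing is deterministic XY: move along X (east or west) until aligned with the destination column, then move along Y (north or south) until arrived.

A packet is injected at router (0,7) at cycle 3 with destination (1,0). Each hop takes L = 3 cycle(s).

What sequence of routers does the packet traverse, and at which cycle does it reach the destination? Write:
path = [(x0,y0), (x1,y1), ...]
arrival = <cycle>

path = [(0,7), (1,7), (1,6), (1,5), (1,4), (1,3), (1,2), (1,1), (1,0)]
arrival = 27

[0] x=0 y=7 t=3
[1] x=1 y=7 t=6 →E
[2] x=1 y=6 t=9 →S
[3] x=1 y=5 t=12 →S
[4] x=1 y=4 t=15 →S
[5] x=1 y=3 t=18 →S
[6] x=1 y=2 t=21 →S
[7] x=1 y=1 t=24 →S
[8] x=1 y=0 t=27 →S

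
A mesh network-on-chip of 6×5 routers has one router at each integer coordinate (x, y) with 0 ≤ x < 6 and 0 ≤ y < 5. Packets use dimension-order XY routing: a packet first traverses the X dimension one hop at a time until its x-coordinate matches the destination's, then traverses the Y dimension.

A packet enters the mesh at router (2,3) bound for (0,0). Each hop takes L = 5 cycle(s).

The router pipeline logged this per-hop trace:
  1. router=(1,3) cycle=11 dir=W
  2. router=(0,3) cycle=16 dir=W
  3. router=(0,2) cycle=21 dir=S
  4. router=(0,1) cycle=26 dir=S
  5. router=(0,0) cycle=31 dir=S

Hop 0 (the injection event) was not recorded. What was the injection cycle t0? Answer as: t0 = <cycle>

t0 = 6

cyc[1] = 11 and cyc[k] = t0 + k·L for every k.
So t0 = 11 − 1·5 = 6.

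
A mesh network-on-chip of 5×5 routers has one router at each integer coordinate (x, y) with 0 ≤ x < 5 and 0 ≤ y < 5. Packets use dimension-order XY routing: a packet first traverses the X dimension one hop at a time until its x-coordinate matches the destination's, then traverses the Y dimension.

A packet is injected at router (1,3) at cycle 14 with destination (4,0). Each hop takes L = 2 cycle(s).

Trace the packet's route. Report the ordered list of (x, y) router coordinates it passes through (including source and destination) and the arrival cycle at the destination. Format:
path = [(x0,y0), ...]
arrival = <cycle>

  0. router=(1,3) cycle=14 (inject)
  1. router=(2,3) cycle=16 dir=E
  2. router=(3,3) cycle=18 dir=E
  3. router=(4,3) cycle=20 dir=E
  4. router=(4,2) cycle=22 dir=S
  5. router=(4,1) cycle=24 dir=S
  6. router=(4,0) cycle=26 dir=S

path = [(1,3), (2,3), (3,3), (4,3), (4,2), (4,1), (4,0)]
arrival = 26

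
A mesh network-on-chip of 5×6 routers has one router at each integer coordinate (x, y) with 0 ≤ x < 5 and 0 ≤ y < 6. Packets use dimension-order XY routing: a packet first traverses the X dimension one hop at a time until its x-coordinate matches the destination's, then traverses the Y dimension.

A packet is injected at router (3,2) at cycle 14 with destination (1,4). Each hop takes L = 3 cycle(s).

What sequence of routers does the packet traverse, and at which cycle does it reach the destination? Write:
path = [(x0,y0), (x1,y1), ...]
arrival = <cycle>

[0] x=3 y=2 t=14
[1] x=2 y=2 t=17 →W
[2] x=1 y=2 t=20 →W
[3] x=1 y=3 t=23 →N
[4] x=1 y=4 t=26 →N

path = [(3,2), (2,2), (1,2), (1,3), (1,4)]
arrival = 26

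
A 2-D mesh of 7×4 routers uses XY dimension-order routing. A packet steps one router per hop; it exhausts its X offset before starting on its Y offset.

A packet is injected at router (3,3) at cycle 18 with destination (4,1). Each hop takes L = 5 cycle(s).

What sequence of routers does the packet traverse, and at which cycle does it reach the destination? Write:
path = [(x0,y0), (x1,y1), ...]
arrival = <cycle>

path = [(3,3), (4,3), (4,2), (4,1)]
arrival = 33

src (3,3)  cyc=18
E→(4,3)  cyc=23
S→(4,2)  cyc=28
S→(4,1)  cyc=33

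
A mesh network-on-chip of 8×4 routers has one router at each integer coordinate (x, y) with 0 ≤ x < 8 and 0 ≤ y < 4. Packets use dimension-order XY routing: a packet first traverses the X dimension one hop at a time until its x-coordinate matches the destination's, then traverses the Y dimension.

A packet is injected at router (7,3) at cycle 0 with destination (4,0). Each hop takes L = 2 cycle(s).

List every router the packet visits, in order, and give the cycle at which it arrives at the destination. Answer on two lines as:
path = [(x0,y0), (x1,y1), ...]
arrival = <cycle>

#0 — 7,3 | c0
#1 — 6,3 | c2 | W
#2 — 5,3 | c4 | W
#3 — 4,3 | c6 | W
#4 — 4,2 | c8 | S
#5 — 4,1 | c10 | S
#6 — 4,0 | c12 | S

path = [(7,3), (6,3), (5,3), (4,3), (4,2), (4,1), (4,0)]
arrival = 12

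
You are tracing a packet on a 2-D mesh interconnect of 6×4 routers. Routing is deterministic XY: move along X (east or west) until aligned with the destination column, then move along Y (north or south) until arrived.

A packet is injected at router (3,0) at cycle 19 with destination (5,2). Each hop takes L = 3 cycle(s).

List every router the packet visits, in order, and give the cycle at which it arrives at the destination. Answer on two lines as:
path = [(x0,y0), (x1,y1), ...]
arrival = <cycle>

#0 — 3,0 | c19
#1 — 4,0 | c22 | E
#2 — 5,0 | c25 | E
#3 — 5,1 | c28 | N
#4 — 5,2 | c31 | N

path = [(3,0), (4,0), (5,0), (5,1), (5,2)]
arrival = 31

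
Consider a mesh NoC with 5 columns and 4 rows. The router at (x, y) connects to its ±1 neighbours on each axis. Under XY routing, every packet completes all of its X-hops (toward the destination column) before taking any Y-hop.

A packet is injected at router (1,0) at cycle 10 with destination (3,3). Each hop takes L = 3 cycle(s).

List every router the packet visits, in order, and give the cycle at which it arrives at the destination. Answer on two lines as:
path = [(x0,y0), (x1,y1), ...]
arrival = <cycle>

path = [(1,0), (2,0), (3,0), (3,1), (3,2), (3,3)]
arrival = 25

hop 0: (1,0) @ cyc 10
hop 1: (2,0) @ cyc 13  [E]
hop 2: (3,0) @ cyc 16  [E]
hop 3: (3,1) @ cyc 19  [N]
hop 4: (3,2) @ cyc 22  [N]
hop 5: (3,3) @ cyc 25  [N]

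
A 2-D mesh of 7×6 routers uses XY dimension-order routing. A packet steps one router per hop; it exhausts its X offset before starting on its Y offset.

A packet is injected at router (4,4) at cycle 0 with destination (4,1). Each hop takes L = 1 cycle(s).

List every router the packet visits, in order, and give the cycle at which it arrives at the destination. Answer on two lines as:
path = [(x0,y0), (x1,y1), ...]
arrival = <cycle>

src (4,4)  cyc=0
S→(4,3)  cyc=1
S→(4,2)  cyc=2
S→(4,1)  cyc=3

path = [(4,4), (4,3), (4,2), (4,1)]
arrival = 3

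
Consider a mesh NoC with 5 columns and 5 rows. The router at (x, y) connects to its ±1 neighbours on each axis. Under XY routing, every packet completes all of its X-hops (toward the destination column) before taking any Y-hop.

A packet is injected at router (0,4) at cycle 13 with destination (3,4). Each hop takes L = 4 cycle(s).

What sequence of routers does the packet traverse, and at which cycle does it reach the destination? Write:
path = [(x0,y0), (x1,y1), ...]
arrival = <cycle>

path = [(0,4), (1,4), (2,4), (3,4)]
arrival = 25

  0. router=(0,4) cycle=13 (inject)
  1. router=(1,4) cycle=17 dir=E
  2. router=(2,4) cycle=21 dir=E
  3. router=(3,4) cycle=25 dir=E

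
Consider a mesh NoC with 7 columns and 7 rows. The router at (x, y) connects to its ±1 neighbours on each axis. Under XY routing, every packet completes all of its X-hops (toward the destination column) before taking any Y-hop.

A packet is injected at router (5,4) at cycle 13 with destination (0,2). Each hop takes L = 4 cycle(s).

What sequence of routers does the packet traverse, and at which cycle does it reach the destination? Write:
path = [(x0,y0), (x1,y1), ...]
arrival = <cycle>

path = [(5,4), (4,4), (3,4), (2,4), (1,4), (0,4), (0,3), (0,2)]
arrival = 41

hop 0: (5,4) @ cyc 13
hop 1: (4,4) @ cyc 17  [W]
hop 2: (3,4) @ cyc 21  [W]
hop 3: (2,4) @ cyc 25  [W]
hop 4: (1,4) @ cyc 29  [W]
hop 5: (0,4) @ cyc 33  [W]
hop 6: (0,3) @ cyc 37  [S]
hop 7: (0,2) @ cyc 41  [S]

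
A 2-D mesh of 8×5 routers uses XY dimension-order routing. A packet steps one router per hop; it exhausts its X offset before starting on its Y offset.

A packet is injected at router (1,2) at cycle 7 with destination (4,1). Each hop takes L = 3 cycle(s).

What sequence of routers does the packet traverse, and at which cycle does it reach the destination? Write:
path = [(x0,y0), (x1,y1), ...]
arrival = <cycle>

path = [(1,2), (2,2), (3,2), (4,2), (4,1)]
arrival = 19

t=7: at (1,2)
t=10: at (2,2) after E
t=13: at (3,2) after E
t=16: at (4,2) after E
t=19: at (4,1) after S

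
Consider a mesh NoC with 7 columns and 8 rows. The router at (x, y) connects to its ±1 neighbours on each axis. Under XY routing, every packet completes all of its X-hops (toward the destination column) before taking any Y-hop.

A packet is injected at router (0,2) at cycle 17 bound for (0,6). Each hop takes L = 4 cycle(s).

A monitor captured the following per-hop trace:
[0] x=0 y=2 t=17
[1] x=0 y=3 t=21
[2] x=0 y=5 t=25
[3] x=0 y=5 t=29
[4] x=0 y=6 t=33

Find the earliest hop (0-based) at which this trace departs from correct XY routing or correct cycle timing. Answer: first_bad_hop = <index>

first_bad_hop = 2

  1: Δx=+0 Δy=+1 Δt=4 [ok]
  2: Δx=+0 Δy=+2 Δt=4 [BAD: non-unit step]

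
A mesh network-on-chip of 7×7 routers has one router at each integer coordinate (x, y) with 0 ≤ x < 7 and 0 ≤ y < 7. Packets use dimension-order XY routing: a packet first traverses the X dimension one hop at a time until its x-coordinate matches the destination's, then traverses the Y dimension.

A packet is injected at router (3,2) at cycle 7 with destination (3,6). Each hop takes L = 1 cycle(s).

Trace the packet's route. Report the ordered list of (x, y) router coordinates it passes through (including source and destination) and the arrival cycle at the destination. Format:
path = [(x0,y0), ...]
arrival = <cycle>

  0. router=(3,2) cycle=7 (inject)
  1. router=(3,3) cycle=8 dir=N
  2. router=(3,4) cycle=9 dir=N
  3. router=(3,5) cycle=10 dir=N
  4. router=(3,6) cycle=11 dir=N

path = [(3,2), (3,3), (3,4), (3,5), (3,6)]
arrival = 11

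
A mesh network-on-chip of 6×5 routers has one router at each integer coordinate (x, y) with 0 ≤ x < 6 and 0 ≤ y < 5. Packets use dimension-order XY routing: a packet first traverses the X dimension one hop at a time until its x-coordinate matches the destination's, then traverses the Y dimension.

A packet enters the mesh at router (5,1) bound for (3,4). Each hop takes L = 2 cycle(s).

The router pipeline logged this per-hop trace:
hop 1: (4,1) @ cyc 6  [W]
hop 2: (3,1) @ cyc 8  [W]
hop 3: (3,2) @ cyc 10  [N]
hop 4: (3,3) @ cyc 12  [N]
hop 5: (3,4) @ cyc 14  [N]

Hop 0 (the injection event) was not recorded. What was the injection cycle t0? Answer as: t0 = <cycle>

The first recorded entry is hop 1 at cycle 6.
t0 = cyc[1] − L = 6 − 2 = 4.

t0 = 4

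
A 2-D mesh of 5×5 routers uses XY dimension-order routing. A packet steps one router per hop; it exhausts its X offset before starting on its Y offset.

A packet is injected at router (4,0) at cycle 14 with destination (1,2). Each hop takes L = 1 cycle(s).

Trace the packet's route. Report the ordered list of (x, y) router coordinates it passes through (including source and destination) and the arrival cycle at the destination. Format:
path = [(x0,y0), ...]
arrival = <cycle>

hop 0: (4,0) @ cyc 14
hop 1: (3,0) @ cyc 15  [W]
hop 2: (2,0) @ cyc 16  [W]
hop 3: (1,0) @ cyc 17  [W]
hop 4: (1,1) @ cyc 18  [N]
hop 5: (1,2) @ cyc 19  [N]

path = [(4,0), (3,0), (2,0), (1,0), (1,1), (1,2)]
arrival = 19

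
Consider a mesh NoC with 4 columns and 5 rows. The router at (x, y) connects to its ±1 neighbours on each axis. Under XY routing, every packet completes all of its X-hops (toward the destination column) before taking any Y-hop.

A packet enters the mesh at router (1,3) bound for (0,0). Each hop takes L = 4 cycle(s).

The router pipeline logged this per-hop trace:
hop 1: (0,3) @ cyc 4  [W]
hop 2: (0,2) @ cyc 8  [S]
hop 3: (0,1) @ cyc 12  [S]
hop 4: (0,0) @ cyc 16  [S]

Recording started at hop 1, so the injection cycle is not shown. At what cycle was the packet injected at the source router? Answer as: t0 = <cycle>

t0 = 0

Hop 1 reached at cycle 4; hop k is at t0 + k·L.
So t0 = 4 − 1·4 = 0.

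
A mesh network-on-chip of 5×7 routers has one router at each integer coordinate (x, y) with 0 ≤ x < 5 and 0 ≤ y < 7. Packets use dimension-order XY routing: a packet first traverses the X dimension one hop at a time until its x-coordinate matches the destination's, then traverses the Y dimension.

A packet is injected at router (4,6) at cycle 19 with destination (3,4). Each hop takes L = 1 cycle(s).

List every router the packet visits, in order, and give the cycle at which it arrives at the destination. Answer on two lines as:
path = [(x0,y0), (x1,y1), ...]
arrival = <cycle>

[0] x=4 y=6 t=19
[1] x=3 y=6 t=20 →W
[2] x=3 y=5 t=21 →S
[3] x=3 y=4 t=22 →S

path = [(4,6), (3,6), (3,5), (3,4)]
arrival = 22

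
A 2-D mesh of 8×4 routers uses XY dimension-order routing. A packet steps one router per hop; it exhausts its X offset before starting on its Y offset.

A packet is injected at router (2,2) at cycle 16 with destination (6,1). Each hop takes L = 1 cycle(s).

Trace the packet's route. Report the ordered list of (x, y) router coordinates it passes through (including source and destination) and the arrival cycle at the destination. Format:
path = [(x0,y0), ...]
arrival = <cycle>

path = [(2,2), (3,2), (4,2), (5,2), (6,2), (6,1)]
arrival = 21

hop 0: (2,2) @ cyc 16
hop 1: (3,2) @ cyc 17  [E]
hop 2: (4,2) @ cyc 18  [E]
hop 3: (5,2) @ cyc 19  [E]
hop 4: (6,2) @ cyc 20  [E]
hop 5: (6,1) @ cyc 21  [S]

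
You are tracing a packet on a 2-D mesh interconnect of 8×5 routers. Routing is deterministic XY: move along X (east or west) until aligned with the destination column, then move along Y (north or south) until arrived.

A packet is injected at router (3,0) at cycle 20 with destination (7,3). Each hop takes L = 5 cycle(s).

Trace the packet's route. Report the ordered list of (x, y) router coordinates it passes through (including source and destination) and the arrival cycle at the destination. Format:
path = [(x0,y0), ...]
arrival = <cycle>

path = [(3,0), (4,0), (5,0), (6,0), (7,0), (7,1), (7,2), (7,3)]
arrival = 55

hop 0: (3,0) @ cyc 20
hop 1: (4,0) @ cyc 25  [E]
hop 2: (5,0) @ cyc 30  [E]
hop 3: (6,0) @ cyc 35  [E]
hop 4: (7,0) @ cyc 40  [E]
hop 5: (7,1) @ cyc 45  [N]
hop 6: (7,2) @ cyc 50  [N]
hop 7: (7,3) @ cyc 55  [N]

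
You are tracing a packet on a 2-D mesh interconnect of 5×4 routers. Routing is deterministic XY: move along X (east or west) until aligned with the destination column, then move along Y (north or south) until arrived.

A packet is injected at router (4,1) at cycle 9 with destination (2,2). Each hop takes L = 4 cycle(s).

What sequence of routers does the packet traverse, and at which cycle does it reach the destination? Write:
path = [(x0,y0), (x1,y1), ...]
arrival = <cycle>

hop 0: (4,1) @ cyc 9
hop 1: (3,1) @ cyc 13  [W]
hop 2: (2,1) @ cyc 17  [W]
hop 3: (2,2) @ cyc 21  [N]

path = [(4,1), (3,1), (2,1), (2,2)]
arrival = 21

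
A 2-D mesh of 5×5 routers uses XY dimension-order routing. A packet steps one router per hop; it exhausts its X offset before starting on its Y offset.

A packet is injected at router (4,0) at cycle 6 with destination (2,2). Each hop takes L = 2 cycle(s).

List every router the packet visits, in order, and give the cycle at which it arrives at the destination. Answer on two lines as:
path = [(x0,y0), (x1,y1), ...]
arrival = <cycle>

[0] x=4 y=0 t=6
[1] x=3 y=0 t=8 →W
[2] x=2 y=0 t=10 →W
[3] x=2 y=1 t=12 →N
[4] x=2 y=2 t=14 →N

path = [(4,0), (3,0), (2,0), (2,1), (2,2)]
arrival = 14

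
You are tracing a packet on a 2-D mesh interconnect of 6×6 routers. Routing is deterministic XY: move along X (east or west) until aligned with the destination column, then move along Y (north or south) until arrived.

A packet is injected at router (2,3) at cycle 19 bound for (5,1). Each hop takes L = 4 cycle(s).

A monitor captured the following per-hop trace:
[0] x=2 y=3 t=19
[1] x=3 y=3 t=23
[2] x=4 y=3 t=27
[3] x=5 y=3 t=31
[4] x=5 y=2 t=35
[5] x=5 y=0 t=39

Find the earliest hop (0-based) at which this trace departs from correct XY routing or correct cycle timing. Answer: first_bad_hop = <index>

  1: Δx=+1 Δy=+0 Δt=4 [ok]
  2: Δx=+1 Δy=+0 Δt=4 [ok]
  3: Δx=+1 Δy=+0 Δt=4 [ok]
  4: Δx=+0 Δy=-1 Δt=4 [ok]
  5: Δx=+0 Δy=-2 Δt=4 [BAD: non-unit step]

first_bad_hop = 5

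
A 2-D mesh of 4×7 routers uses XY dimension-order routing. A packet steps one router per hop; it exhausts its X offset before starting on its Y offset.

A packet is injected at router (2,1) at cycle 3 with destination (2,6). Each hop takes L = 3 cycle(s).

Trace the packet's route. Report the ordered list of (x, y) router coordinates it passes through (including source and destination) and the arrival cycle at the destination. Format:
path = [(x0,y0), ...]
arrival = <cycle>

  0. router=(2,1) cycle=3 (inject)
  1. router=(2,2) cycle=6 dir=N
  2. router=(2,3) cycle=9 dir=N
  3. router=(2,4) cycle=12 dir=N
  4. router=(2,5) cycle=15 dir=N
  5. router=(2,6) cycle=18 dir=N

path = [(2,1), (2,2), (2,3), (2,4), (2,5), (2,6)]
arrival = 18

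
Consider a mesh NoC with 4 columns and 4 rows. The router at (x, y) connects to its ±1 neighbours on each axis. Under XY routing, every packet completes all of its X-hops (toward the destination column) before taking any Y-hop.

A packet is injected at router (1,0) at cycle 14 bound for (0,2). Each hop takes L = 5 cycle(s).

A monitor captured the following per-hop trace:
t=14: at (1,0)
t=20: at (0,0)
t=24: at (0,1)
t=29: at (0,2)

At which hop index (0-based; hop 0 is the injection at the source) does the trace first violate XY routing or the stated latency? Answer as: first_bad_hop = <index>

first_bad_hop = 1

[1] (-1,+0) / 6c ⇒ BAD: Δcyc=6≠L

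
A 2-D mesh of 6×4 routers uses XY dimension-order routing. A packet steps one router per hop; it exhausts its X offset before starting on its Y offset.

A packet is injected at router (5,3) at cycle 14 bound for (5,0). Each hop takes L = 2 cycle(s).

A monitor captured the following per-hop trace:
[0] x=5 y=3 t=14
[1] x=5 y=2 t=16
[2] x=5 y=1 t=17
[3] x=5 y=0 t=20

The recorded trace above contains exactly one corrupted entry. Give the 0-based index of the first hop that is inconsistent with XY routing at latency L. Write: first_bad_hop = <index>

first_bad_hop = 2

check 1→ d=(0,-1) cyc+2: ok
check 2→ d=(0,-1) cyc+1: BAD: Δcyc=1≠L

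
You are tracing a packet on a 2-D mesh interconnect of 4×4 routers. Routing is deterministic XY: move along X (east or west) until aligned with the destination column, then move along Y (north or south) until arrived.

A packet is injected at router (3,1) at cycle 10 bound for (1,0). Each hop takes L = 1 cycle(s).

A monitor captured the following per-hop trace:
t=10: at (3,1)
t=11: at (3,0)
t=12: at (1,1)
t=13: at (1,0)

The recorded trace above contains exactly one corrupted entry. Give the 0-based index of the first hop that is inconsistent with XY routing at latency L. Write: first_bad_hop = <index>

[1] (+0,-1) / 1c ⇒ BAD: Y-move but x=3≠1

first_bad_hop = 1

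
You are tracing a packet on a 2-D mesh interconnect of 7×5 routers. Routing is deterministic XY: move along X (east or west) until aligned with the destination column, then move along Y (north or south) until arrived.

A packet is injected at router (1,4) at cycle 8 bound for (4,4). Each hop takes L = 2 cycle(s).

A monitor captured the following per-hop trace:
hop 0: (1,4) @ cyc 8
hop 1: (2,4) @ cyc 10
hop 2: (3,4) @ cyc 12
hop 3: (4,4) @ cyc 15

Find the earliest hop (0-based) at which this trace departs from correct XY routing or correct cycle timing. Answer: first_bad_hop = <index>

check 1→ d=(1,0) cyc+2: ok
check 2→ d=(1,0) cyc+2: ok
check 3→ d=(1,0) cyc+3: BAD: Δcyc=3≠L

first_bad_hop = 3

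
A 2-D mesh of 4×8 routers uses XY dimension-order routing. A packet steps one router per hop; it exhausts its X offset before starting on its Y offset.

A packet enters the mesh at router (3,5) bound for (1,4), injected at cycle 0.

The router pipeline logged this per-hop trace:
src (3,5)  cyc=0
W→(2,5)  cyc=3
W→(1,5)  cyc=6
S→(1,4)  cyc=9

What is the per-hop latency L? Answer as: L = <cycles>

From hop 0 (0) to hop 1 (3): +3 cycles.
That increment is L by definition: L = 3.

L = 3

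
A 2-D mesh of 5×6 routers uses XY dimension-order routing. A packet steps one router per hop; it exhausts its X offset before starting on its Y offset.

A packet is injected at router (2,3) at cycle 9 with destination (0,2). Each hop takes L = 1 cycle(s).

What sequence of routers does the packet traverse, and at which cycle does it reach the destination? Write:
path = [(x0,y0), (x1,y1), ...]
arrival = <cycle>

path = [(2,3), (1,3), (0,3), (0,2)]
arrival = 12

hop 0: (2,3) @ cyc 9
hop 1: (1,3) @ cyc 10  [W]
hop 2: (0,3) @ cyc 11  [W]
hop 3: (0,2) @ cyc 12  [S]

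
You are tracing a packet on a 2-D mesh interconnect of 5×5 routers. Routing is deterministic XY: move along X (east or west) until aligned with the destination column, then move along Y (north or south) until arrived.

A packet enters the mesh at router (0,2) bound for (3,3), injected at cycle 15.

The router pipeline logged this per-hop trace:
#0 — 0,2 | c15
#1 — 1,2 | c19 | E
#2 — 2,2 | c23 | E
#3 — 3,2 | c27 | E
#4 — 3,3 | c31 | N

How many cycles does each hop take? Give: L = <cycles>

cyc[1] − cyc[0] = 19 − 15 = 4.
One hop costs L cycles, so L = 4.

L = 4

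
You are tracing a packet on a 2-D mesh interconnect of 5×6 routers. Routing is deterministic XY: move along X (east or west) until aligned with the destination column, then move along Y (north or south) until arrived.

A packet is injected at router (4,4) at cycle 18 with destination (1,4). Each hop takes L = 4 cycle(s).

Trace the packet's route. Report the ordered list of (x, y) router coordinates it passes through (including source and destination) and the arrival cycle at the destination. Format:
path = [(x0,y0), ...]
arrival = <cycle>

path = [(4,4), (3,4), (2,4), (1,4)]
arrival = 30

#0 — 4,4 | c18
#1 — 3,4 | c22 | W
#2 — 2,4 | c26 | W
#3 — 1,4 | c30 | W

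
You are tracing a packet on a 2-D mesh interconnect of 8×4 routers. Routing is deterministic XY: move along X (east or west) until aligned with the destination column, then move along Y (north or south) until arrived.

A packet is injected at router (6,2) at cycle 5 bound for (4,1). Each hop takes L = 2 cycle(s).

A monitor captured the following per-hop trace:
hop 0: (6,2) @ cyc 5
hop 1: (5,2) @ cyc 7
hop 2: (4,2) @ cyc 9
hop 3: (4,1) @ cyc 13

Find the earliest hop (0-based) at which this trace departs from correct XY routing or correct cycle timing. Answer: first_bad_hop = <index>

hop 1: step (-1,+0), +2 cyc — ok
hop 2: step (-1,+0), +2 cyc — ok
hop 3: step (+0,-1), +4 cyc — BAD: Δcyc=4≠L

first_bad_hop = 3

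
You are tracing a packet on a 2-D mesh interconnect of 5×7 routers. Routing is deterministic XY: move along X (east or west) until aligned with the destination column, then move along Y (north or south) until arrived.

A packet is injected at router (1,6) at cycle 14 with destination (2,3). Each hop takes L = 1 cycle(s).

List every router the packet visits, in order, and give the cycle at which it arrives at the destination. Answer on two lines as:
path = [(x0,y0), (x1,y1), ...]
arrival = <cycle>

path = [(1,6), (2,6), (2,5), (2,4), (2,3)]
arrival = 18

[0] x=1 y=6 t=14
[1] x=2 y=6 t=15 →E
[2] x=2 y=5 t=16 →S
[3] x=2 y=4 t=17 →S
[4] x=2 y=3 t=18 →S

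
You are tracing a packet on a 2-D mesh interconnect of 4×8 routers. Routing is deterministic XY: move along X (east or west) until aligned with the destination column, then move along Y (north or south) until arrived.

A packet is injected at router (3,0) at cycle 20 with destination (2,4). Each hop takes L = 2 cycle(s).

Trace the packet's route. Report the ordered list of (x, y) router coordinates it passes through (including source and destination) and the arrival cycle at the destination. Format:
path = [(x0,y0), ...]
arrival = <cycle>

#0 — 3,0 | c20
#1 — 2,0 | c22 | W
#2 — 2,1 | c24 | N
#3 — 2,2 | c26 | N
#4 — 2,3 | c28 | N
#5 — 2,4 | c30 | N

path = [(3,0), (2,0), (2,1), (2,2), (2,3), (2,4)]
arrival = 30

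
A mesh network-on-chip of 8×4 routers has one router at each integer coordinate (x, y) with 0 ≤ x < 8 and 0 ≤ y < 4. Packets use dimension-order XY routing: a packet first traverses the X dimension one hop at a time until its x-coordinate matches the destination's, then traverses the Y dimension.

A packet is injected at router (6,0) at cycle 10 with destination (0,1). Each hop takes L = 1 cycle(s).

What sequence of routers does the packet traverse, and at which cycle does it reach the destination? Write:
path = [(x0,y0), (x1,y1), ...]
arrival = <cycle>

hop 0: (6,0) @ cyc 10
hop 1: (5,0) @ cyc 11  [W]
hop 2: (4,0) @ cyc 12  [W]
hop 3: (3,0) @ cyc 13  [W]
hop 4: (2,0) @ cyc 14  [W]
hop 5: (1,0) @ cyc 15  [W]
hop 6: (0,0) @ cyc 16  [W]
hop 7: (0,1) @ cyc 17  [N]

path = [(6,0), (5,0), (4,0), (3,0), (2,0), (1,0), (0,0), (0,1)]
arrival = 17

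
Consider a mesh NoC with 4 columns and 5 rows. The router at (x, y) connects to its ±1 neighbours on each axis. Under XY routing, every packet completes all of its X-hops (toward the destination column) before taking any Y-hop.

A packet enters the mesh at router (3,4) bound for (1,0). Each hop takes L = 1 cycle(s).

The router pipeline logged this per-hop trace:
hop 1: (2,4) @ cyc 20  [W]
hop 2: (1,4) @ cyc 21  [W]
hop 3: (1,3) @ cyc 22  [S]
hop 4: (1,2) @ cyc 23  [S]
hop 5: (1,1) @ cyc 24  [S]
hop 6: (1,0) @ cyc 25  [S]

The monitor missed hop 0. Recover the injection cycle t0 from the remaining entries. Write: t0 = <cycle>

t0 = 19

The first recorded entry is hop 1 at cycle 20.
So t0 = 20 − 1·1 = 19.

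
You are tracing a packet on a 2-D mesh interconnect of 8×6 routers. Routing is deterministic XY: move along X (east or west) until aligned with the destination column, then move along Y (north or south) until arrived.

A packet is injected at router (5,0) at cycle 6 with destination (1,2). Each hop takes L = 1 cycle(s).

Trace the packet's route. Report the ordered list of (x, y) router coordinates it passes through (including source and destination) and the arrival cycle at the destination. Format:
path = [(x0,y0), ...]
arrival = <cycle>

path = [(5,0), (4,0), (3,0), (2,0), (1,0), (1,1), (1,2)]
arrival = 12

#0 — 5,0 | c6
#1 — 4,0 | c7 | W
#2 — 3,0 | c8 | W
#3 — 2,0 | c9 | W
#4 — 1,0 | c10 | W
#5 — 1,1 | c11 | N
#6 — 1,2 | c12 | N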